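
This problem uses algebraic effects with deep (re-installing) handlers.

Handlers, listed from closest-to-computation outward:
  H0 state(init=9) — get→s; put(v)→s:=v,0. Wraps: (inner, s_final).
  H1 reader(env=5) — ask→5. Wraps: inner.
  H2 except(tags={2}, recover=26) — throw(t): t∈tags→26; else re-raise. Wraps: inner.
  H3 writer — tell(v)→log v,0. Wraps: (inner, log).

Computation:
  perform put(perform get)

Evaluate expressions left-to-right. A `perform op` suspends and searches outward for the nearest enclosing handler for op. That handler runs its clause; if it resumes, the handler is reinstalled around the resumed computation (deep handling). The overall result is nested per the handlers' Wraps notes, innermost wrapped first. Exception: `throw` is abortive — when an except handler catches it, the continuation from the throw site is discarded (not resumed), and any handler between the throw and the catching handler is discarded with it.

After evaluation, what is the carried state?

Evaluation trace:
get @ H0 ⇒ 9
put(9) @ H0 ⇒ s:=9
H0 returns (0, 9)
H1 returns (0, 9)
H2 returns (0, 9)
H3 returns ((0, 9), ())
= ((0, 9), ())

Answer: 9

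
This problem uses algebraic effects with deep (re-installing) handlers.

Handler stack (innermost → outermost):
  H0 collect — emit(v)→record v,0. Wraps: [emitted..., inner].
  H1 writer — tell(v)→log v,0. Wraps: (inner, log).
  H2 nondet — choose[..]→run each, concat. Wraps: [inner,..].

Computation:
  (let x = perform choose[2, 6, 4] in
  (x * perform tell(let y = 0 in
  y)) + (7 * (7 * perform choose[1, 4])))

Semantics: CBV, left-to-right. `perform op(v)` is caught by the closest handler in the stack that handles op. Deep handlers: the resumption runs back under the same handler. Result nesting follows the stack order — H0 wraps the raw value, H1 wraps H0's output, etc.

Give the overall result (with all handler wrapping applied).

Answer: [([49], (0)), ([196], (0)), ([49], (0)), ([196], (0)), ([49], (0)), ([196], (0))]

Working:
choose[2, 6, 4] @ H2
  branch[0] choose=2:
    tell(0) @ H1 ⇒ log+=0
    choose[1, 4] @ H2
      branch[0] choose=1:
        H0 returns [49]
        H1 returns ([49], (0))
        H2 returns [([49], (0))]
      branch[1] choose=4:
        H0 returns [196]
        H1 returns ([196], (0))
        H2 returns [([196], (0))]
  branch[1] choose=6:
    tell(0) @ H1 ⇒ log+=0
    choose[1, 4] @ H2
      branch[0] choose=1:
        H0 returns [49]
        H1 returns ([49], (0))
        H2 returns [([49], (0))]
      branch[1] choose=4:
        H0 returns [196]
        H1 returns ([196], (0))
        H2 returns [([196], (0))]
  branch[2] choose=4:
    tell(0) @ H1 ⇒ log+=0
    choose[1, 4] @ H2
      branch[0] choose=1:
        H0 returns [49]
        H1 returns ([49], (0))
        H2 returns [([49], (0))]
      branch[1] choose=4:
        H0 returns [196]
        H1 returns ([196], (0))
        H2 returns [([196], (0))]
= [([49], (0)), ([196], (0)), ([49], (0)), ([196], (0)), ([49], (0)), ([196], (0))]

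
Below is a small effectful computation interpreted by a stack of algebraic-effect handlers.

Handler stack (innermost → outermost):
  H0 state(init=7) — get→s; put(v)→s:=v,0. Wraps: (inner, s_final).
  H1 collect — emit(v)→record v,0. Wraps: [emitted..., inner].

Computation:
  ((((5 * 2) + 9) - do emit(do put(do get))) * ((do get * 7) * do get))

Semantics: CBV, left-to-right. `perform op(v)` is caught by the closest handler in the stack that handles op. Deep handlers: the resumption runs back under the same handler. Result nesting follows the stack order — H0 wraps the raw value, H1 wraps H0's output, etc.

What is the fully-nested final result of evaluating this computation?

Step-by-step:
get @ H0 ⇒ 7
put(7) @ H0 ⇒ s:=7
emit(0) @ H1 ⇒ out+=0
get @ H0 ⇒ 7
get @ H0 ⇒ 7
H0 returns (6517, 7)
H1 returns [0, (6517, 7)]
= [0, (6517, 7)]

Answer: [0, (6517, 7)]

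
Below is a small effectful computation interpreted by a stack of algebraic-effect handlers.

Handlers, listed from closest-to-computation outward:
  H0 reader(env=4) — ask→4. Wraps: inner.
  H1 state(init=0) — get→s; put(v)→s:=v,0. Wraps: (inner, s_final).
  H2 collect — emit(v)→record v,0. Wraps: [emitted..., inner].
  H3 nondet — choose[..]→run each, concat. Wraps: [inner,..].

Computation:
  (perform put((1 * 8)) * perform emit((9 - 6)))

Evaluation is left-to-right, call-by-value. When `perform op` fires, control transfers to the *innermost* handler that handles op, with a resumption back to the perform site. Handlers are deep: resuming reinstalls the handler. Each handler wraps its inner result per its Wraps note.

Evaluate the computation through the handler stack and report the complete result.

Step-by-step:
put(8) @ H1 ⇒ s:=8
emit(3) @ H2 ⇒ out+=3
H0 returns 0
H1 returns (0, 8)
H2 returns [3, (0, 8)]
H3 returns [[3, (0, 8)]]
= [[3, (0, 8)]]

Answer: [[3, (0, 8)]]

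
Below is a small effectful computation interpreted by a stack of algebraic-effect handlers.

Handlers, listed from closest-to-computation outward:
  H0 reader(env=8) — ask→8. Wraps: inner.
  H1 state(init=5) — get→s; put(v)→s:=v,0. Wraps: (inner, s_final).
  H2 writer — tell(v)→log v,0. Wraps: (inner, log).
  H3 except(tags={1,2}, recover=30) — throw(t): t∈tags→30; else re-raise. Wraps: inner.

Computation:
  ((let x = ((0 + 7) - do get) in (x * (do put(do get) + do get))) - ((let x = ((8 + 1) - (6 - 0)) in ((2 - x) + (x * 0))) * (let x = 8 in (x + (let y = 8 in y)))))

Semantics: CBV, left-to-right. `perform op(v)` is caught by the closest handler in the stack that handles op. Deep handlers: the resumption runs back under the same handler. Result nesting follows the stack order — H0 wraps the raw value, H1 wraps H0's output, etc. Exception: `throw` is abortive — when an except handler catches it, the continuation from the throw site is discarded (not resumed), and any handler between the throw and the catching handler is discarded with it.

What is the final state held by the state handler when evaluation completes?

Step-by-step:
get @ H1 ⇒ 5
get @ H1 ⇒ 5
put(5) @ H1 ⇒ s:=5
get @ H1 ⇒ 5
H0 returns 26
H1 returns (26, 5)
H2 returns ((26, 5), ())
H3 returns ((26, 5), ())
= ((26, 5), ())

Answer: 5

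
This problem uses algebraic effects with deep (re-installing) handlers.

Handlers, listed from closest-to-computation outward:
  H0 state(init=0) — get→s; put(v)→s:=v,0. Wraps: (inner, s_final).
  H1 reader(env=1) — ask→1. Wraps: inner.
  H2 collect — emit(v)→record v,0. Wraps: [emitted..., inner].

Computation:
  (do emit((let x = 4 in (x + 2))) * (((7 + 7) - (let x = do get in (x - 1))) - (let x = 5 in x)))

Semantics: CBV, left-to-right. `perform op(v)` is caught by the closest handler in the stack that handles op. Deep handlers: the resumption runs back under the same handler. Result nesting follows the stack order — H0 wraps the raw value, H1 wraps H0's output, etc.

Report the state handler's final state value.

Step-by-step:
emit(6) @ H2 ⇒ out+=6
get @ H0 ⇒ 0
H0 returns (0, 0)
H1 returns (0, 0)
H2 returns [6, (0, 0)]
= [6, (0, 0)]

Answer: 0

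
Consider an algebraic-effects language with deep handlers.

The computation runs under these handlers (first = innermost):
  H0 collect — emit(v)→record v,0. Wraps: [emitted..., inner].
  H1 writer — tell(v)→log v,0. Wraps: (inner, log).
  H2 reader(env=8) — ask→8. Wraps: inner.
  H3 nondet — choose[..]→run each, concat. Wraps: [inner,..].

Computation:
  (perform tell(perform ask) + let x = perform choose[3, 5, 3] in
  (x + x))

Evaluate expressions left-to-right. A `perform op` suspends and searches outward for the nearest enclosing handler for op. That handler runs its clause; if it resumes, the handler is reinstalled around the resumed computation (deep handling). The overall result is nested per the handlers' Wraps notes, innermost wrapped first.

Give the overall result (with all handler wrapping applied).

Working:
ask @ H2 ⇒ 8
tell(8) @ H1 ⇒ log+=8
choose[3, 5, 3] @ H3
  branch[0] choose=3:
    H0 returns [6]
    H1 returns ([6], (8))
    H2 returns ([6], (8))
    H3 returns [([6], (8))]
  branch[1] choose=5:
    H0 returns [10]
    H1 returns ([10], (8))
    H2 returns ([10], (8))
    H3 returns [([10], (8))]
  branch[2] choose=3:
    H0 returns [6]
    H1 returns ([6], (8))
    H2 returns ([6], (8))
    H3 returns [([6], (8))]
= [([6], (8)), ([10], (8)), ([6], (8))]

Answer: [([6], (8)), ([10], (8)), ([6], (8))]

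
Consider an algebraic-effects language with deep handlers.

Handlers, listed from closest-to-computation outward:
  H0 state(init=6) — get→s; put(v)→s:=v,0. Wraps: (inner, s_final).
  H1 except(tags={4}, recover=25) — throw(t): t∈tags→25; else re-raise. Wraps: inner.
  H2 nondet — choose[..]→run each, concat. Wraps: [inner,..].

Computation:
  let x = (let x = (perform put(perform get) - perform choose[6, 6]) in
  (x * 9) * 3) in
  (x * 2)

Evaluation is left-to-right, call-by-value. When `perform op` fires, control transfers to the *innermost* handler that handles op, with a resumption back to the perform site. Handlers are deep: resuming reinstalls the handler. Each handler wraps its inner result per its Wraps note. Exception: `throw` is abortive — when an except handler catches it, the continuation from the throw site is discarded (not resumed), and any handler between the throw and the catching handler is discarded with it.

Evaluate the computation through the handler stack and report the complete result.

Answer: [(-324, 6), (-324, 6)]

Working:
get @ H0 ⇒ 6
put(6) @ H0 ⇒ s:=6
choose[6, 6] @ H2
  branch[0] choose=6:
    H0 returns (-324, 6)
    H1 returns (-324, 6)
    H2 returns [(-324, 6)]
  branch[1] choose=6:
    H0 returns (-324, 6)
    H1 returns (-324, 6)
    H2 returns [(-324, 6)]
= [(-324, 6), (-324, 6)]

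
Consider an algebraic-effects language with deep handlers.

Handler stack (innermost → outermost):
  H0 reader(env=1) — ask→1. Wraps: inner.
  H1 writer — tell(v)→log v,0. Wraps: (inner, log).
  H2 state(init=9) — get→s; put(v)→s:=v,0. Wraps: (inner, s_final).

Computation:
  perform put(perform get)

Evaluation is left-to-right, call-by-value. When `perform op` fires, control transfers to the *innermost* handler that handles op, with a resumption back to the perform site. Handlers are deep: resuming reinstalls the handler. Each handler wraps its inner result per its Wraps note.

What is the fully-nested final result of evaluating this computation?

Answer: ((0, ()), 9)

Evaluation trace:
get @ H2 ⇒ 9
put(9) @ H2 ⇒ s:=9
H0 returns 0
H1 returns (0, ())
H2 returns ((0, ()), 9)
= ((0, ()), 9)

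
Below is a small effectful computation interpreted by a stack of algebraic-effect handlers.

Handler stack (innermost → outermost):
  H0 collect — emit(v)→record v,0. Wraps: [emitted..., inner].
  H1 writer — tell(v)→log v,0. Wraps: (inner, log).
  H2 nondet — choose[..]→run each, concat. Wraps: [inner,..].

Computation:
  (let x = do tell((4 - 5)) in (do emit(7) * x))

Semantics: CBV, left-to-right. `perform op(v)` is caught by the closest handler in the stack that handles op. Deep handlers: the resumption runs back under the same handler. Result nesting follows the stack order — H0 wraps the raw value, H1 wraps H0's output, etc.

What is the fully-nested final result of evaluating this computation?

Answer: [([7, 0], (-1))]

Working:
tell(-1) @ H1 ⇒ log+=-1
emit(7) @ H0 ⇒ out+=7
H0 returns [7, 0]
H1 returns ([7, 0], (-1))
H2 returns [([7, 0], (-1))]
= [([7, 0], (-1))]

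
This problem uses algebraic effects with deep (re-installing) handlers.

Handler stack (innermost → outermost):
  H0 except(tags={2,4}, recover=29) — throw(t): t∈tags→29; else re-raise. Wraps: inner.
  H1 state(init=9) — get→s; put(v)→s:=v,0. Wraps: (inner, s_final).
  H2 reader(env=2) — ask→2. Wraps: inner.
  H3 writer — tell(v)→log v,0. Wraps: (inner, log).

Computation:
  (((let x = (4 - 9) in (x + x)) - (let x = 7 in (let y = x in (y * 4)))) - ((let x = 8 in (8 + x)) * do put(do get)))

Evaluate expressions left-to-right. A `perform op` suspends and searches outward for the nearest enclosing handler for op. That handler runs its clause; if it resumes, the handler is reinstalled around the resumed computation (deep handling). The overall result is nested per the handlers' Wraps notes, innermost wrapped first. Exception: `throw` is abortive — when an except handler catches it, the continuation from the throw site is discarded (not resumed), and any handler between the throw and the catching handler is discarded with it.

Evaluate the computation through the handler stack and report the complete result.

Step-by-step:
get @ H1 ⇒ 9
put(9) @ H1 ⇒ s:=9
H0 returns -38
H1 returns (-38, 9)
H2 returns (-38, 9)
H3 returns ((-38, 9), ())
= ((-38, 9), ())

Answer: ((-38, 9), ())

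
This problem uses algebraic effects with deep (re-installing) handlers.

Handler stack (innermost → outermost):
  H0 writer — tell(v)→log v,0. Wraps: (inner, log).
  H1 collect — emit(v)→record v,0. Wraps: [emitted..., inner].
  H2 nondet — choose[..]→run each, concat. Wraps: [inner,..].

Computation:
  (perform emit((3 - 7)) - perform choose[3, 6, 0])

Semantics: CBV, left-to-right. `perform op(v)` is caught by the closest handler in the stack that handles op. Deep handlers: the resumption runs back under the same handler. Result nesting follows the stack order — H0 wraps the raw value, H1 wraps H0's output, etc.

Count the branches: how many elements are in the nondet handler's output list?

Evaluation trace:
emit(-4) @ H1 ⇒ out+=-4
choose[3, 6, 0] @ H2
  branch[0] choose=3:
    H0 returns (-3, ())
    H1 returns [-4, (-3, ())]
    H2 returns [[-4, (-3, ())]]
  branch[1] choose=6:
    H0 returns (-6, ())
    H1 returns [-4, (-6, ())]
    H2 returns [[-4, (-6, ())]]
  branch[2] choose=0:
    H0 returns (0, ())
    H1 returns [-4, (0, ())]
    H2 returns [[-4, (0, ())]]
= [[-4, (-3, ())], [-4, (-6, ())], [-4, (0, ())]]

Answer: 3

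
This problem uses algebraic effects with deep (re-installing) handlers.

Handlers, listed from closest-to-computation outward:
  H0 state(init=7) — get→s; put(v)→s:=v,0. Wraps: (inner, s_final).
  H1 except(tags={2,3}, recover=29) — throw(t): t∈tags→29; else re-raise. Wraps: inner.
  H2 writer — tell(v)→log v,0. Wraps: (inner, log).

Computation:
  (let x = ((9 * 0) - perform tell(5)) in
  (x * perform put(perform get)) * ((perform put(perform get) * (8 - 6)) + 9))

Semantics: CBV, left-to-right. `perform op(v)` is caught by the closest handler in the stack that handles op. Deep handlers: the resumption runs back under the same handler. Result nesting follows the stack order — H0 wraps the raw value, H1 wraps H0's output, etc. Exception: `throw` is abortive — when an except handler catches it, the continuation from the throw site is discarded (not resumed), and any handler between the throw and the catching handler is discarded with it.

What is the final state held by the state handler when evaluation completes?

Answer: 7

Step-by-step:
tell(5) @ H2 ⇒ log+=5
get @ H0 ⇒ 7
put(7) @ H0 ⇒ s:=7
get @ H0 ⇒ 7
put(7) @ H0 ⇒ s:=7
H0 returns (0, 7)
H1 returns (0, 7)
H2 returns ((0, 7), (5))
= ((0, 7), (5))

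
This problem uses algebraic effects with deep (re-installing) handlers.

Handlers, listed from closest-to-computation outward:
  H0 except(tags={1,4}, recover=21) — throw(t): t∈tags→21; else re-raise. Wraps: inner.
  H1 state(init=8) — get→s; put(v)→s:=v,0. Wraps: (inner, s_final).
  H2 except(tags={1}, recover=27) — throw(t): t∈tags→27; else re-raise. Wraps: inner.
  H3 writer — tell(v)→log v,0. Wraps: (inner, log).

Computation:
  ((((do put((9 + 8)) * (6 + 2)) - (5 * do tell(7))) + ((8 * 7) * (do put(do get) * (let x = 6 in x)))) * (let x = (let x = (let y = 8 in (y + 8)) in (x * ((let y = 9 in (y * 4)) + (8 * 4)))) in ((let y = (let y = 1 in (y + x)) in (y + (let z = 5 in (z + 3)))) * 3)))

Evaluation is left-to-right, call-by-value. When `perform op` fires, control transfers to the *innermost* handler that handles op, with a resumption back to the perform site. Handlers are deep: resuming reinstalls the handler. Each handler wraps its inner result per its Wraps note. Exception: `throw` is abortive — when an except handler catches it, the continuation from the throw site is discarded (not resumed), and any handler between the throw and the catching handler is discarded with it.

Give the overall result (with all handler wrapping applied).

Answer: ((0, 17), (7))

Working:
put(17) @ H1 ⇒ s:=17
tell(7) @ H3 ⇒ log+=7
get @ H1 ⇒ 17
put(17) @ H1 ⇒ s:=17
H0 returns 0
H1 returns (0, 17)
H2 returns (0, 17)
H3 returns ((0, 17), (7))
= ((0, 17), (7))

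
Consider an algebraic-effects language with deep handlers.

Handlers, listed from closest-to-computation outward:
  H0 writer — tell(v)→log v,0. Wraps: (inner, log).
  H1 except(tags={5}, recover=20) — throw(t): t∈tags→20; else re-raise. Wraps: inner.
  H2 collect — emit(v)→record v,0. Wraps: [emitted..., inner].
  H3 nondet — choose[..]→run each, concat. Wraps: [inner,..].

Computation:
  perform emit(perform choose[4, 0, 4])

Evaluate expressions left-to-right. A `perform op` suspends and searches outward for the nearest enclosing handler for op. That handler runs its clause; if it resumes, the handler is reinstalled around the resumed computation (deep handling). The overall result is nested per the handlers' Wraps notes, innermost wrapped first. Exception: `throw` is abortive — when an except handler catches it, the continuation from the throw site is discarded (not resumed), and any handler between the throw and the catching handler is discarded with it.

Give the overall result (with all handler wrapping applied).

Answer: [[4, (0, ())], [0, (0, ())], [4, (0, ())]]

Working:
choose[4, 0, 4] @ H3
  branch[0] choose=4:
    emit(4) @ H2 ⇒ out+=4
    H0 returns (0, ())
    H1 returns (0, ())
    H2 returns [4, (0, ())]
    H3 returns [[4, (0, ())]]
  branch[1] choose=0:
    emit(0) @ H2 ⇒ out+=0
    H0 returns (0, ())
    H1 returns (0, ())
    H2 returns [0, (0, ())]
    H3 returns [[0, (0, ())]]
  branch[2] choose=4:
    emit(4) @ H2 ⇒ out+=4
    H0 returns (0, ())
    H1 returns (0, ())
    H2 returns [4, (0, ())]
    H3 returns [[4, (0, ())]]
= [[4, (0, ())], [0, (0, ())], [4, (0, ())]]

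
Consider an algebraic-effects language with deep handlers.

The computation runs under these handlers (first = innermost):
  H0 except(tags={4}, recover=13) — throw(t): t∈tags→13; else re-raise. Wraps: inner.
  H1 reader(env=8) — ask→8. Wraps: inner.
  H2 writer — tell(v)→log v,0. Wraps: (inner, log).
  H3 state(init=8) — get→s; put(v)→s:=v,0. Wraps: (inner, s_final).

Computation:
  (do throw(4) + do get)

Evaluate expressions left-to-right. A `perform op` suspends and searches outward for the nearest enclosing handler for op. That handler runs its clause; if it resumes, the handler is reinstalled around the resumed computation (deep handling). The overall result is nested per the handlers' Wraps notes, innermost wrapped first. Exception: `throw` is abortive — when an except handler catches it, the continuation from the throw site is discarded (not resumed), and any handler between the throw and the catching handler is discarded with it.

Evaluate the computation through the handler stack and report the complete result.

Working:
throw(4) @ H0 caught ⇒ 13
H1 returns 13
H2 returns (13, ())
H3 returns ((13, ()), 8)
= ((13, ()), 8)

Answer: ((13, ()), 8)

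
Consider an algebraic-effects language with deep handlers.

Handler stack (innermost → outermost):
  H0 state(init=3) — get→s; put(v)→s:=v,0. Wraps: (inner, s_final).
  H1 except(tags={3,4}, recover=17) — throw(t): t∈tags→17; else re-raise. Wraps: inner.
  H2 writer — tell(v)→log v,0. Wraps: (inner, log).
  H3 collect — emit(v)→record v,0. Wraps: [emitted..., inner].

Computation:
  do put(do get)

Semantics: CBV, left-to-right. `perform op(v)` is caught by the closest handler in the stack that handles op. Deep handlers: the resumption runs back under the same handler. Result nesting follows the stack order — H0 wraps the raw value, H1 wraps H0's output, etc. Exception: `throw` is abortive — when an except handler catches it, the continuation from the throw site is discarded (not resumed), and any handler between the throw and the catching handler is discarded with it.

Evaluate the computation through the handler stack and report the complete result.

Answer: [((0, 3), ())]

Working:
get @ H0 ⇒ 3
put(3) @ H0 ⇒ s:=3
H0 returns (0, 3)
H1 returns (0, 3)
H2 returns ((0, 3), ())
H3 returns [((0, 3), ())]
= [((0, 3), ())]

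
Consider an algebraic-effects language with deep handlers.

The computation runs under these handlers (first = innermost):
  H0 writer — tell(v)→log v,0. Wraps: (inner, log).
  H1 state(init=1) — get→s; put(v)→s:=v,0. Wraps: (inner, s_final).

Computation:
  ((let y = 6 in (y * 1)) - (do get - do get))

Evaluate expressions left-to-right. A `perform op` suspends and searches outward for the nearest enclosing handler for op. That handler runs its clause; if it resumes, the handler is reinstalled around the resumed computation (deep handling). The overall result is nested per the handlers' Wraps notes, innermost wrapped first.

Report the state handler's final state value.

Answer: 1

Working:
get @ H1 ⇒ 1
get @ H1 ⇒ 1
H0 returns (6, ())
H1 returns ((6, ()), 1)
= ((6, ()), 1)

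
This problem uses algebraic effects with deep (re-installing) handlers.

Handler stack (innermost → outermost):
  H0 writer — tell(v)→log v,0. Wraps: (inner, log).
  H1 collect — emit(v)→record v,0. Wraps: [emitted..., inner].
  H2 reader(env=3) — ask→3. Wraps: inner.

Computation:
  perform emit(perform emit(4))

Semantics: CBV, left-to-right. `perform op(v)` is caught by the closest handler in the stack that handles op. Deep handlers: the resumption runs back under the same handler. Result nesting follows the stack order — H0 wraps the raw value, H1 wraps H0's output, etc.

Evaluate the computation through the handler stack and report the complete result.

Answer: [4, 0, (0, ())]

Evaluation trace:
emit(4) @ H1 ⇒ out+=4
emit(0) @ H1 ⇒ out+=0
H0 returns (0, ())
H1 returns [4, 0, (0, ())]
H2 returns [4, 0, (0, ())]
= [4, 0, (0, ())]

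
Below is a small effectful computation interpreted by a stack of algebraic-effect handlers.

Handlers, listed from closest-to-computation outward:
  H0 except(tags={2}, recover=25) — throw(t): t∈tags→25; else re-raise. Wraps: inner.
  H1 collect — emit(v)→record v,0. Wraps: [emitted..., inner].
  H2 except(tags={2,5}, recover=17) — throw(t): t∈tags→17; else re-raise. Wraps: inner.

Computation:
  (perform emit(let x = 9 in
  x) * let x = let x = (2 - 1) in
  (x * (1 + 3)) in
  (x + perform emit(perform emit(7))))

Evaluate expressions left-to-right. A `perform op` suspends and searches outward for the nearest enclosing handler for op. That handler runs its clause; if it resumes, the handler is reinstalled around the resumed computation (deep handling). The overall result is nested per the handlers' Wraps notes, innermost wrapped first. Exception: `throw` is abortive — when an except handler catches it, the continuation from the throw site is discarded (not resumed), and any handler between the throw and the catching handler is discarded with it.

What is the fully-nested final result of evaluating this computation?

Working:
emit(9) @ H1 ⇒ out+=9
emit(7) @ H1 ⇒ out+=7
emit(0) @ H1 ⇒ out+=0
H0 returns 0
H1 returns [9, 7, 0, 0]
H2 returns [9, 7, 0, 0]
= [9, 7, 0, 0]

Answer: [9, 7, 0, 0]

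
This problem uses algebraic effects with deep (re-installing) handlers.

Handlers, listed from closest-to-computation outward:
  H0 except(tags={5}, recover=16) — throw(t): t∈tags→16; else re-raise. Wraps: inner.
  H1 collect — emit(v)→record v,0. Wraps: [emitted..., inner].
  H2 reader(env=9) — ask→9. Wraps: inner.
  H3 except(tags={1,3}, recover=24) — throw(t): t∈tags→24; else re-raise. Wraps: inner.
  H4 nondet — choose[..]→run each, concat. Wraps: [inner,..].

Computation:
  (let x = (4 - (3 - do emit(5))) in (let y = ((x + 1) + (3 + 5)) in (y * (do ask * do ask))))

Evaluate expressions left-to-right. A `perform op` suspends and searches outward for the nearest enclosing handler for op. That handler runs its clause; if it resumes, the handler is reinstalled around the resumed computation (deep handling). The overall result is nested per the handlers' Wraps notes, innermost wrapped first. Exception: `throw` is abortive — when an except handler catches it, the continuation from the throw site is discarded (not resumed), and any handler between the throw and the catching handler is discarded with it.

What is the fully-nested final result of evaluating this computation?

Answer: [[5, 810]]

Working:
emit(5) @ H1 ⇒ out+=5
ask @ H2 ⇒ 9
ask @ H2 ⇒ 9
H0 returns 810
H1 returns [5, 810]
H2 returns [5, 810]
H3 returns [5, 810]
H4 returns [[5, 810]]
= [[5, 810]]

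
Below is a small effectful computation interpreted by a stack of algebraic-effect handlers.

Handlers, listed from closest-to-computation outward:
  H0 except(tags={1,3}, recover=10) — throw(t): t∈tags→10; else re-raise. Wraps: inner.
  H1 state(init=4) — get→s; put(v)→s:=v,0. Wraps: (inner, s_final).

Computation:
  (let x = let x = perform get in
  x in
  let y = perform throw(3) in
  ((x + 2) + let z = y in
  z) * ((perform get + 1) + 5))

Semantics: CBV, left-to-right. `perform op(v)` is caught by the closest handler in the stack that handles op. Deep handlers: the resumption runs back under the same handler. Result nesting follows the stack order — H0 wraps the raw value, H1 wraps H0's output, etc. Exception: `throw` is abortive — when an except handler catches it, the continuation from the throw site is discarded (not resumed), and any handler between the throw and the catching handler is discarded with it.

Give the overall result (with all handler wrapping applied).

Working:
get @ H1 ⇒ 4
throw(3) @ H0 caught ⇒ 10
H1 returns (10, 4)
= (10, 4)

Answer: (10, 4)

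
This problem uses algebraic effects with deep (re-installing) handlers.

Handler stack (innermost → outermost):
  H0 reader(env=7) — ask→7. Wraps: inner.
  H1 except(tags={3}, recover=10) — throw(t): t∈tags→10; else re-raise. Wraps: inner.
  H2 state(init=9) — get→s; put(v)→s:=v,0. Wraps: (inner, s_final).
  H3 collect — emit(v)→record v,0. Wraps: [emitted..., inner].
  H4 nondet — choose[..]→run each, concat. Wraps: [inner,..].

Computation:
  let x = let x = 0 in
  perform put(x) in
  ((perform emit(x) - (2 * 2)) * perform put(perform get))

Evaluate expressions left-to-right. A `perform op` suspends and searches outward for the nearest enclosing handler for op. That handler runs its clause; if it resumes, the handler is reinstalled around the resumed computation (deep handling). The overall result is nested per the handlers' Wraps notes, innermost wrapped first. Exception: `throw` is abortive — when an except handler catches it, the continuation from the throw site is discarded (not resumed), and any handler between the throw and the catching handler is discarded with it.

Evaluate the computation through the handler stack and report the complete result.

Answer: [[0, (0, 0)]]

Step-by-step:
put(0) @ H2 ⇒ s:=0
emit(0) @ H3 ⇒ out+=0
get @ H2 ⇒ 0
put(0) @ H2 ⇒ s:=0
H0 returns 0
H1 returns 0
H2 returns (0, 0)
H3 returns [0, (0, 0)]
H4 returns [[0, (0, 0)]]
= [[0, (0, 0)]]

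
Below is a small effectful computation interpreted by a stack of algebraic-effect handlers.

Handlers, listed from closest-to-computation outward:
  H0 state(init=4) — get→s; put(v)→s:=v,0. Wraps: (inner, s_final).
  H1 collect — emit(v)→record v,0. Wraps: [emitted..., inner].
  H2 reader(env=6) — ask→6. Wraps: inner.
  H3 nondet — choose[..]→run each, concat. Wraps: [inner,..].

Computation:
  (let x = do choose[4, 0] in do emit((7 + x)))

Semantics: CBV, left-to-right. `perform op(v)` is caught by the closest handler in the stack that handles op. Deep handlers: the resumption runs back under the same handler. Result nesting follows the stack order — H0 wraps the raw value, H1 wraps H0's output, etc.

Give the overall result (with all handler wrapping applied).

Step-by-step:
choose[4, 0] @ H3
  branch[0] choose=4:
    emit(11) @ H1 ⇒ out+=11
    H0 returns (0, 4)
    H1 returns [11, (0, 4)]
    H2 returns [11, (0, 4)]
    H3 returns [[11, (0, 4)]]
  branch[1] choose=0:
    emit(7) @ H1 ⇒ out+=7
    H0 returns (0, 4)
    H1 returns [7, (0, 4)]
    H2 returns [7, (0, 4)]
    H3 returns [[7, (0, 4)]]
= [[11, (0, 4)], [7, (0, 4)]]

Answer: [[11, (0, 4)], [7, (0, 4)]]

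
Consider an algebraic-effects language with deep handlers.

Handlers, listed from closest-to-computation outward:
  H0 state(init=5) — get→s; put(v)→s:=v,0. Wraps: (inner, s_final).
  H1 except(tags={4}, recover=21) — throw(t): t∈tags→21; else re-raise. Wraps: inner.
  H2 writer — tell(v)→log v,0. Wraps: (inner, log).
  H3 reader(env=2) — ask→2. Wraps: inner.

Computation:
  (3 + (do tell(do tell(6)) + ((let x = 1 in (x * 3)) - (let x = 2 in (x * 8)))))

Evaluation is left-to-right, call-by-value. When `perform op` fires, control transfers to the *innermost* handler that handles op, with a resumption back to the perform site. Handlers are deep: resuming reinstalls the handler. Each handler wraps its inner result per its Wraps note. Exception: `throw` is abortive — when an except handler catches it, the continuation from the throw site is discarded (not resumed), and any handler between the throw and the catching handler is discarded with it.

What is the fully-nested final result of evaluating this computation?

Working:
tell(6) @ H2 ⇒ log+=6
tell(0) @ H2 ⇒ log+=0
H0 returns (-10, 5)
H1 returns (-10, 5)
H2 returns ((-10, 5), (6, 0))
H3 returns ((-10, 5), (6, 0))
= ((-10, 5), (6, 0))

Answer: ((-10, 5), (6, 0))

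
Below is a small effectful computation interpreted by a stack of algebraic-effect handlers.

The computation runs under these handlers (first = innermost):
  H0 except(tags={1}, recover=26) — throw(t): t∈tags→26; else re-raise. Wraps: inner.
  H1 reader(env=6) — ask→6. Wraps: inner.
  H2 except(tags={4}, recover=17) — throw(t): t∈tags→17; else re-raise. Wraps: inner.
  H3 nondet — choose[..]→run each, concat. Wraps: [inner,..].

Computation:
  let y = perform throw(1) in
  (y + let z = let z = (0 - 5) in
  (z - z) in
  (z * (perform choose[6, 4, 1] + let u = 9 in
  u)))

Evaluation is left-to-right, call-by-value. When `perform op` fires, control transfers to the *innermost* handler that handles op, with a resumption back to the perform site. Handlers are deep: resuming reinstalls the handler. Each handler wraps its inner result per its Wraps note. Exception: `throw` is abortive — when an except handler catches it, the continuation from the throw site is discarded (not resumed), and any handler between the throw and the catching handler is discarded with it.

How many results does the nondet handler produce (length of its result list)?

Answer: 1

Working:
throw(1) @ H0 caught ⇒ 26
H1 returns 26
H2 returns 26
H3 returns [26]
= [26]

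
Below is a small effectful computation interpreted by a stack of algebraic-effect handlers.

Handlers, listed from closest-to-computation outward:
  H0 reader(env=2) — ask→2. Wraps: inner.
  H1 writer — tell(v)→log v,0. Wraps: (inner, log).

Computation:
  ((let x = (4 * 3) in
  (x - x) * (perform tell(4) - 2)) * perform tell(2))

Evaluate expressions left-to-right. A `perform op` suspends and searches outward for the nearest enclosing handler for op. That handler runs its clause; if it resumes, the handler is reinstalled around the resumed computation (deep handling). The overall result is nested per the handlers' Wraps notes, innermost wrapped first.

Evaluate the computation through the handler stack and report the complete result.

Answer: (0, (4, 2))

Working:
tell(4) @ H1 ⇒ log+=4
tell(2) @ H1 ⇒ log+=2
H0 returns 0
H1 returns (0, (4, 2))
= (0, (4, 2))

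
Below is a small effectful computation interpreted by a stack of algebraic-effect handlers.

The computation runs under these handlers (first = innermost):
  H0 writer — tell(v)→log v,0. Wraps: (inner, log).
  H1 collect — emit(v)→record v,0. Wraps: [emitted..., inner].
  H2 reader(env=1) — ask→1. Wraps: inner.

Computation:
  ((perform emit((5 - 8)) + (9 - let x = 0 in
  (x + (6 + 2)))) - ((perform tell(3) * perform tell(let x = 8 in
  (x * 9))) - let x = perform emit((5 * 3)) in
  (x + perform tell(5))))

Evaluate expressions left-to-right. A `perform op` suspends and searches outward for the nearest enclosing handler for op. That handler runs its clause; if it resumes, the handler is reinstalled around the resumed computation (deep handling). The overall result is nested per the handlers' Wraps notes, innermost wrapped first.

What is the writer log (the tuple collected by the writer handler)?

Answer: (3, 72, 5)

Working:
emit(-3) @ H1 ⇒ out+=-3
tell(3) @ H0 ⇒ log+=3
tell(72) @ H0 ⇒ log+=72
emit(15) @ H1 ⇒ out+=15
tell(5) @ H0 ⇒ log+=5
H0 returns (1, (3, 72, 5))
H1 returns [-3, 15, (1, (3, 72, 5))]
H2 returns [-3, 15, (1, (3, 72, 5))]
= [-3, 15, (1, (3, 72, 5))]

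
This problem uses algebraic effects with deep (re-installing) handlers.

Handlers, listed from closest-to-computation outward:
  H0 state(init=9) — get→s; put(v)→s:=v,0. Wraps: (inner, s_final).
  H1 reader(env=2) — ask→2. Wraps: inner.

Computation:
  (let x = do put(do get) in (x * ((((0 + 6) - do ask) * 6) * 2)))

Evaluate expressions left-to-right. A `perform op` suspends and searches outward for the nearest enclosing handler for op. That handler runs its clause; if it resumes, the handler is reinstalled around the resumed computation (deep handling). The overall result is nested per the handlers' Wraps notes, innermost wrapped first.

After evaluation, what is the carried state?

Answer: 9

Step-by-step:
get @ H0 ⇒ 9
put(9) @ H0 ⇒ s:=9
ask @ H1 ⇒ 2
H0 returns (0, 9)
H1 returns (0, 9)
= (0, 9)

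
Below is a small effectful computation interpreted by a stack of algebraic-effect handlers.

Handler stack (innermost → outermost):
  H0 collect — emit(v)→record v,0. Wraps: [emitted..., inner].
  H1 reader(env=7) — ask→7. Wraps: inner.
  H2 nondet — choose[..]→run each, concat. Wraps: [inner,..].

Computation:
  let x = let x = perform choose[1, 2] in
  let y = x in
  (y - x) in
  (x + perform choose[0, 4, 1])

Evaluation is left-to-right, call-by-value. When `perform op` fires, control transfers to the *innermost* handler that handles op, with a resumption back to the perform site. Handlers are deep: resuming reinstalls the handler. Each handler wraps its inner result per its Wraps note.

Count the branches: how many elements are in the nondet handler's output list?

Evaluation trace:
choose[1, 2] @ H2
  branch[0] choose=1:
    choose[0, 4, 1] @ H2
      branch[0] choose=0:
        H0 returns [0]
        H1 returns [0]
        H2 returns [[0]]
      branch[1] choose=4:
        H0 returns [4]
        H1 returns [4]
        H2 returns [[4]]
      branch[2] choose=1:
        H0 returns [1]
        H1 returns [1]
        H2 returns [[1]]
  branch[1] choose=2:
    choose[0, 4, 1] @ H2
      branch[0] choose=0:
        H0 returns [0]
        H1 returns [0]
        H2 returns [[0]]
      branch[1] choose=4:
        H0 returns [4]
        H1 returns [4]
        H2 returns [[4]]
      branch[2] choose=1:
        H0 returns [1]
        H1 returns [1]
        H2 returns [[1]]
= [[0], [4], [1], [0], [4], [1]]

Answer: 6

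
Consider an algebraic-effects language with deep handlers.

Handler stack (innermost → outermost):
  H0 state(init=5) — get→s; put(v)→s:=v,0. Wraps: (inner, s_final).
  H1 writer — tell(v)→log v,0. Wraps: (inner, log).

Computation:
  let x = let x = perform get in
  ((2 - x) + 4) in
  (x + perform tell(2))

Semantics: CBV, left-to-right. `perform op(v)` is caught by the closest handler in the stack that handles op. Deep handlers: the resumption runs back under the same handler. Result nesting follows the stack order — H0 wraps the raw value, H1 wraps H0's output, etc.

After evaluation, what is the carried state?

Answer: 5

Evaluation trace:
get @ H0 ⇒ 5
tell(2) @ H1 ⇒ log+=2
H0 returns (1, 5)
H1 returns ((1, 5), (2))
= ((1, 5), (2))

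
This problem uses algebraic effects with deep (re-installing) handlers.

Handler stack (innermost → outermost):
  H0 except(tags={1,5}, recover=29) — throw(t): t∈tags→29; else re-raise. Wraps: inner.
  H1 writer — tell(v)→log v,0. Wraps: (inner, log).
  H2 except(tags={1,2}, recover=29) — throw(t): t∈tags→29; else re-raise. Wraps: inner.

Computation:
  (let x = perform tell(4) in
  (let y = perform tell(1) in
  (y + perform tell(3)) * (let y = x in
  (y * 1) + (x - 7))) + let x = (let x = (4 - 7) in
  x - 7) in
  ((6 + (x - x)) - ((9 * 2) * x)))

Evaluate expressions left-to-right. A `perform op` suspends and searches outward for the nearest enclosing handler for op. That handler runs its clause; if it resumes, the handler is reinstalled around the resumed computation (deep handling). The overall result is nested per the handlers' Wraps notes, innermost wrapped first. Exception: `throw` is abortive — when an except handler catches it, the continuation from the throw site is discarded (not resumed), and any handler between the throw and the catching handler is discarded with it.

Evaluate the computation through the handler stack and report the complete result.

Evaluation trace:
tell(4) @ H1 ⇒ log+=4
tell(1) @ H1 ⇒ log+=1
tell(3) @ H1 ⇒ log+=3
H0 returns 186
H1 returns (186, (4, 1, 3))
H2 returns (186, (4, 1, 3))
= (186, (4, 1, 3))

Answer: (186, (4, 1, 3))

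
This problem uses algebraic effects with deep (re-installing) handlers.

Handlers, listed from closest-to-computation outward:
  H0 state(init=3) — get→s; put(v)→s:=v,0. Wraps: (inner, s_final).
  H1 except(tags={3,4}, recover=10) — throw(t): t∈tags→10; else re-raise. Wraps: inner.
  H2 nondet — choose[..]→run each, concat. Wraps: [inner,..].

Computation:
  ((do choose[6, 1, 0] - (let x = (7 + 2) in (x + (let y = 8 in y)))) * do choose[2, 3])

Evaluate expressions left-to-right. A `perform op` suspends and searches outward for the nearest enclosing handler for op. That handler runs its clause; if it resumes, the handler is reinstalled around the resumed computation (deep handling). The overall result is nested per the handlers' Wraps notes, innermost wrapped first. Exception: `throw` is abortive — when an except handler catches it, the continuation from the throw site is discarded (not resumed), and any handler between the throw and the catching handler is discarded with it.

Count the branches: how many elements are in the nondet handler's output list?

Evaluation trace:
choose[6, 1, 0] @ H2
  branch[0] choose=6:
    choose[2, 3] @ H2
      branch[0] choose=2:
        H0 returns (-22, 3)
        H1 returns (-22, 3)
        H2 returns [(-22, 3)]
      branch[1] choose=3:
        H0 returns (-33, 3)
        H1 returns (-33, 3)
        H2 returns [(-33, 3)]
  branch[1] choose=1:
    choose[2, 3] @ H2
      branch[0] choose=2:
        H0 returns (-32, 3)
        H1 returns (-32, 3)
        H2 returns [(-32, 3)]
      branch[1] choose=3:
        H0 returns (-48, 3)
        H1 returns (-48, 3)
        H2 returns [(-48, 3)]
  branch[2] choose=0:
    choose[2, 3] @ H2
      branch[0] choose=2:
        H0 returns (-34, 3)
        H1 returns (-34, 3)
        H2 returns [(-34, 3)]
      branch[1] choose=3:
        H0 returns (-51, 3)
        H1 returns (-51, 3)
        H2 returns [(-51, 3)]
= [(-22, 3), (-33, 3), (-32, 3), (-48, 3), (-34, 3), (-51, 3)]

Answer: 6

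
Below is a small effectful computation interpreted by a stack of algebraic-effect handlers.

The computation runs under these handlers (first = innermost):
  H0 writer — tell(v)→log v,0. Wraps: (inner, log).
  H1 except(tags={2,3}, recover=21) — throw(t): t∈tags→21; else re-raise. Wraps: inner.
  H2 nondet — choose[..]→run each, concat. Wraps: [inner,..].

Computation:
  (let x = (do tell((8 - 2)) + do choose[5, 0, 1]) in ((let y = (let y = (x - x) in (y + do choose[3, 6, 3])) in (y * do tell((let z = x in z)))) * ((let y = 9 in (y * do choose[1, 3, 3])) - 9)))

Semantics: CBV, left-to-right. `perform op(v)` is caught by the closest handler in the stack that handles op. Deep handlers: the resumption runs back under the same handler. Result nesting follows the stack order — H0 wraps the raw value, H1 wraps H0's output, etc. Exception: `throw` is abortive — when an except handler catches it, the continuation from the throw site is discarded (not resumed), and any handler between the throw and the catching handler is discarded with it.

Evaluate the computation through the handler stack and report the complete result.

Evaluation trace:
tell(6) @ H0 ⇒ log+=6
choose[5, 0, 1] @ H2
  branch[0] choose=5:
    choose[3, 6, 3] @ H2
      branch[0] choose=3:
        tell(5) @ H0 ⇒ log+=5
        choose[1, 3, 3] @ H2
          branch[0] choose=1:
            H0 returns (0, (6, 5))
            H1 returns (0, (6, 5))
            H2 returns [(0, (6, 5))]
          branch[1] choose=3:
            H0 returns (0, (6, 5))
            H1 returns (0, (6, 5))
            H2 returns [(0, (6, 5))]
          branch[2] choose=3:
            H0 returns (0, (6, 5))
            H1 returns (0, (6, 5))
            H2 returns [(0, (6, 5))]
      branch[1] choose=6:
        tell(5) @ H0 ⇒ log+=5
        choose[1, 3, 3] @ H2
          branch[0] choose=1:
            H0 returns (0, (6, 5))
            H1 returns (0, (6, 5))
            H2 returns [(0, (6, 5))]
          branch[1] choose=3:
            H0 returns (0, (6, 5))
            H1 returns (0, (6, 5))
            H2 returns [(0, (6, 5))]
          branch[2] choose=3:
            H0 returns (0, (6, 5))
            H1 returns (0, (6, 5))
            H2 returns [(0, (6, 5))]
      branch[2] choose=3:
        tell(5) @ H0 ⇒ log+=5
        choose[1, 3, 3] @ H2
          branch[0] choose=1:
            H0 returns (0, (6, 5))
            H1 returns (0, (6, 5))
            H2 returns [(0, (6, 5))]
          branch[1] choose=3:
            H0 returns (0, (6, 5))
            H1 returns (0, (6, 5))
            H2 returns [(0, (6, 5))]
          branch[2] choose=3:
            H0 returns (0, (6, 5))
            H1 returns (0, (6, 5))
            H2 returns [(0, (6, 5))]
  branch[1] choose=0:
    choose[3, 6, 3] @ H2
      branch[0] choose=3:
        tell(0) @ H0 ⇒ log+=0
        choose[1, 3, 3] @ H2
          branch[0] choose=1:
            H0 returns (0, (6, 0))
            H1 returns (0, (6, 0))
            H2 returns [(0, (6, 0))]
          branch[1] choose=3:
            H0 returns (0, (6, 0))
            H1 returns (0, (6, 0))
            H2 returns [(0, (6, 0))]
          branch[2] choose=3:
            H0 returns (0, (6, 0))
            H1 returns (0, (6, 0))
            H2 returns [(0, (6, 0))]
      branch[1] choose=6:
        tell(0) @ H0 ⇒ log+=0
        choose[1, 3, 3] @ H2
          branch[0] choose=1:
            H0 returns (0, (6, 0))
            H1 returns (0, (6, 0))
            H2 returns [(0, (6, 0))]
          branch[1] choose=3:
            H0 returns (0, (6, 0))
            H1 returns (0, (6, 0))
            H2 returns [(0, (6, 0))]
          branch[2] choose=3:
            H0 returns (0, (6, 0))
            H1 returns (0, (6, 0))
            H2 returns [(0, (6, 0))]
      branch[2] choose=3:
        tell(0) @ H0 ⇒ log+=0
        choose[1, 3, 3] @ H2
          branch[0] choose=1:
            H0 returns (0, (6, 0))
            H1 returns (0, (6, 0))
            H2 returns [(0, (6, 0))]
          branch[1] choose=3:
            H0 returns (0, (6, 0))
            H1 returns (0, (6, 0))
            H2 returns [(0, (6, 0))]
          branch[2] choose=3:
            H0 returns (0, (6, 0))
            H1 returns (0, (6, 0))
            H2 returns [(0, (6, 0))]
  branch[2] choose=1:
    choose[3, 6, 3] @ H2
      branch[0] choose=3:
        tell(1) @ H0 ⇒ log+=1
        choose[1, 3, 3] @ H2
          branch[0] choose=1:
            H0 returns (0, (6, 1))
            H1 returns (0, (6, 1))
            H2 returns [(0, (6, 1))]
          branch[1] choose=3:
            H0 returns (0, (6, 1))
            H1 returns (0, (6, 1))
            H2 returns [(0, (6, 1))]
          branch[2] choose=3:
            H0 returns (0, (6, 1))
            H1 returns (0, (6, 1))
            H2 returns [(0, (6, 1))]
      branch[1] choose=6:
        tell(1) @ H0 ⇒ log+=1
        choose[1, 3, 3] @ H2
          branch[0] choose=1:
            H0 returns (0, (6, 1))
            H1 returns (0, (6, 1))
            H2 returns [(0, (6, 1))]
          branch[1] choose=3:
            H0 returns (0, (6, 1))
            H1 returns (0, (6, 1))
            H2 returns [(0, (6, 1))]
          branch[2] choose=3:
            H0 returns (0, (6, 1))
            H1 returns (0, (6, 1))
            H2 returns [(0, (6, 1))]
      branch[2] choose=3:
        tell(1) @ H0 ⇒ log+=1
        choose[1, 3, 3] @ H2
          branch[0] choose=1:
            H0 returns (0, (6, 1))
            H1 returns (0, (6, 1))
            H2 returns [(0, (6, 1))]
          branch[1] choose=3:
            H0 returns (0, (6, 1))
            H1 returns (0, (6, 1))
            H2 returns [(0, (6, 1))]
          branch[2] choose=3:
            H0 returns (0, (6, 1))
            H1 returns (0, (6, 1))
            H2 returns [(0, (6, 1))]
= [(0, (6, 5)), (0, (6, 5)), (0, (6, 5)), (0, (6, 5)), (0, (6, 5)), (0, (6, 5)), (0, (6, 5)), (0, (6, 5)), (0, (6, 5)), (0, (6, 0)), (0, (6, 0)), (0, (6, 0)), (0, (6, 0)), (0, (6, 0)), (0, (6, 0)), (0, (6, 0)), (0, (6, 0)), (0, (6, 0)), (0, (6, 1)), (0, (6, 1)), (0, (6, 1)), (0, (6, 1)), (0, (6, 1)), (0, (6, 1)), (0, (6, 1)), (0, (6, 1)), (0, (6, 1))]

Answer: [(0, (6, 5)), (0, (6, 5)), (0, (6, 5)), (0, (6, 5)), (0, (6, 5)), (0, (6, 5)), (0, (6, 5)), (0, (6, 5)), (0, (6, 5)), (0, (6, 0)), (0, (6, 0)), (0, (6, 0)), (0, (6, 0)), (0, (6, 0)), (0, (6, 0)), (0, (6, 0)), (0, (6, 0)), (0, (6, 0)), (0, (6, 1)), (0, (6, 1)), (0, (6, 1)), (0, (6, 1)), (0, (6, 1)), (0, (6, 1)), (0, (6, 1)), (0, (6, 1)), (0, (6, 1))]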